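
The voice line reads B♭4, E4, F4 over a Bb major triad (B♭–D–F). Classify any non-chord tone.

The harmony at that moment is B♭ major triad (B♭, D, F); E4 is not a chord tone.
It is approached by leap down from B♭4 and left by step up to F4.
Leap in, step out — an appoggiatura.

E4 is an appoggiatura.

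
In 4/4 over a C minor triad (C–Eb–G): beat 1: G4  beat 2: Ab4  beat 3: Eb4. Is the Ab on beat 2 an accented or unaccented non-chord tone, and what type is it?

Unaccented escape tone.

The harmony at that moment is C minor triad (C, Eb, G); Ab4 is not a chord tone.
It is approached by step up from G4 and left by leap down to Eb4.
Step in, leap out — an escape tone.
It falls on a weak beat, so it is unaccented.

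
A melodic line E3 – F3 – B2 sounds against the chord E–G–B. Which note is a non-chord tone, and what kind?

F3 is an escape tone.

The harmony at that moment is E minor triad (E, G, B); F3 is not a chord tone.
It is approached by step up from E3 and left by leap down to B2.
Step in, leap out — an escape tone.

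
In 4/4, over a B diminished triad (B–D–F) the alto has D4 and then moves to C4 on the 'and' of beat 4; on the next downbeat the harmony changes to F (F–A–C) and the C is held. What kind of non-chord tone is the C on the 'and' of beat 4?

Anticipation.

The harmony at that moment is B diminished triad (B, D, F); C4 is not a chord tone.
It is approached by step down from D4 and then sustained as the same pitch into the next harmony.
Arriving early and becoming a chord tone when the harmony changes — an anticipation.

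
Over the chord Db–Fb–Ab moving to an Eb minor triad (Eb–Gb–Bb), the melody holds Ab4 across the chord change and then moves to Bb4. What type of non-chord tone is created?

The harmony at that moment is Eb minor triad (Eb, Gb, Bb); Ab4 is not a chord tone.
It is held over (the same pitch as the preceding Ab4) and left by step up to Bb4.
Held over from the previous chord and resolving up by step — a retardation.

Ab4 is a retardation.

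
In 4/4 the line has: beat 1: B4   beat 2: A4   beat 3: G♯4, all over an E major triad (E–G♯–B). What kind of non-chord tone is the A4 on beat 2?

Passing tone.

The harmony at that moment is E major triad (E, G♯, B); A4 is not a chord tone.
It is approached by step down from B4 and left by step down to G♯4.
Step in, step out in the same direction — a passing tone.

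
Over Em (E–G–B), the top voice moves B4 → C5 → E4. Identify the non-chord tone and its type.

C5 is an escape tone.

The harmony at that moment is E minor triad (E, G, B); C5 is not a chord tone.
It is approached by step up from B4 and left by leap down to E4.
Step in, leap out — an escape tone.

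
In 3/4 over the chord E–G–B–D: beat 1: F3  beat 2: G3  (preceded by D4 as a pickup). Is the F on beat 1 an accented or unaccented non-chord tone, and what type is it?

Accented appoggiatura.

The harmony at that moment is E minor seventh chord (E, G, B, D); F3 is not a chord tone.
It is approached by leap down from D4 and left by step up to G3.
Leap in, step out — an appoggiatura.
It falls on the downbeat, so it is accented.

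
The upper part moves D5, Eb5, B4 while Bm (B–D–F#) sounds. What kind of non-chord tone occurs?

The harmony at that moment is B minor triad (B, D, F#); Eb5 is not a chord tone.
It is approached by step up from D5 and left by leap down to B4.
Step in, leap out — an escape tone.

Eb5 is an escape tone.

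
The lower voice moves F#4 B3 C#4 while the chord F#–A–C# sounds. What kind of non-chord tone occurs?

The harmony at that moment is F# minor triad (F#, A, C#); B3 is not a chord tone.
It is approached by leap down from F#4 and left by step up to C#4.
Leap in, step out — an appoggiatura.

B3 is an appoggiatura.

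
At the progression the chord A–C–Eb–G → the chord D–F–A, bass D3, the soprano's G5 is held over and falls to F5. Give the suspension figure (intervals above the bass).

4–3 suspension.

At the second chord the bass is D3. The suspended G5 lies a fourth above the bass; after resolving down by step to F5, the interval above the bass becomes a third.
Suspension figures are named by those two intervals: 4–3.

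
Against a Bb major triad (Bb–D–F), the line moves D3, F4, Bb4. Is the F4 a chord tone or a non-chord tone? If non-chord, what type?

Bb major triad contains Bb, D, F; F is the fifth, so it is a chord tone.

Chord tone (the fifth of Bb major triad).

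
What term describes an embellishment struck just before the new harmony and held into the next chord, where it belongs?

Approach: ahead of the chord change (typically by step), so it is dissonant against the current harmony. Departure: none — the same pitch is restated or held and is a chord tone of the new harmony.
Dissonant first, consonant once the harmony catches up: the note simply arrives early — an anticipation. (The reverse timing, consonant first and dissonant after the change, would be a suspension or retardation.)

Anticipation.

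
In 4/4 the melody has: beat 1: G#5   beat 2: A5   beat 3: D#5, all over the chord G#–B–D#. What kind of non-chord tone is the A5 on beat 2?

Escape tone.

The harmony at that moment is G# minor triad (G#, B, D#); A5 is not a chord tone.
It is approached by step up from G#5 and left by leap down to D#5.
Step in, leap out, on a weak beat — an escape tone.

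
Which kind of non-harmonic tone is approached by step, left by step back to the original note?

Neighbor tone.

Approach: by step. Departure: by step in the opposite direction, back to the starting pitch.
Stepwise on both sides but reversing to return to the same chord tone — a neighbor tone. (Had it continued onward in the same direction it would be a passing tone instead.)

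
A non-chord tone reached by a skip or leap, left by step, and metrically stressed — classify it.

Appoggiatura.

Approach: by leap. Departure: by step. Metric position: strong.
Leap in, step out, in a metrically strong position — an appoggiatura. (It is the mirror image of the escape tone, which steps in and leaps out from a weak position.)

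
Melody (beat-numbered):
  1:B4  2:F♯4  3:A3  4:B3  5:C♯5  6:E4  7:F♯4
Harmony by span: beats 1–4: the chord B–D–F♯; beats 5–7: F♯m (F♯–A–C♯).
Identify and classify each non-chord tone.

A3 (beat 3) — appoggiatura; E4 (beat 6) — appoggiatura.

The harmony at that moment is B minor triad (B, D, F♯); A3 is not a chord tone.
It is approached by leap down from F♯4 and left by step up to B3.
Leap in, step out — an appoggiatura.
The harmony at that moment is F♯ minor triad (F♯, A, C♯); E4 is not a chord tone.
It is approached by leap down from C♯5 and left by step up to F♯4.
Leap in, step out — an appoggiatura.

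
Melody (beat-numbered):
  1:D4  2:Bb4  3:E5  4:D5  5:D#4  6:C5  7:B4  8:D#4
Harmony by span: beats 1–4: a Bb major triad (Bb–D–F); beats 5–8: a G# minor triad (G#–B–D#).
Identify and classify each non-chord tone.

E5 (beat 3) — appoggiatura; C5 (beat 6) — appoggiatura.

The harmony at that moment is Bb major triad (Bb, D, F); E5 is not a chord tone.
It is approached by leap up from Bb4 and left by step down to D5.
Leap in, step out — an appoggiatura.
The harmony at that moment is G# minor triad (G#, B, D#); C5 is not a chord tone.
It is approached by leap up from D#4 and left by step down to B4.
Leap in, step out — an appoggiatura.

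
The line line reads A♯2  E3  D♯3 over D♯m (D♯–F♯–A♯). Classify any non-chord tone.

E3 is an appoggiatura.

The harmony at that moment is D♯ minor triad (D♯, F♯, A♯); E3 is not a chord tone.
It is approached by leap up from A♯2 and left by step down to D♯3.
Leap in, step out — an appoggiatura.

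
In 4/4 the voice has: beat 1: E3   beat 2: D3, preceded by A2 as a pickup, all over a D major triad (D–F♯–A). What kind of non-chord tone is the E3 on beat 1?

Appoggiatura.

The harmony at that moment is D major triad (D, F♯, A); E3 is not a chord tone.
It is approached by leap up from A2 and left by step down to D3.
Leap in, step out, metrically accented — an appoggiatura.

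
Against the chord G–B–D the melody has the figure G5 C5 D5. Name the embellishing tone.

The harmony at that moment is G major triad (G, B, D); C5 is not a chord tone.
It is approached by leap down from G5 and left by step up to D5.
Leap in, step out — an appoggiatura.

C5 is an appoggiatura.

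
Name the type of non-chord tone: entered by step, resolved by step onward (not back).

Approach: by step. Departure: by step, continuing in the same direction.
Stepwise on both sides with no change of direction means the note fills in the space between two different chord tones — a passing tone. (Had it turned back to its starting note it would be a neighbor tone instead.)

Passing tone.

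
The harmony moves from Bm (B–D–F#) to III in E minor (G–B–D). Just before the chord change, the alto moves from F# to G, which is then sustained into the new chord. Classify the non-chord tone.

The harmony at that moment is B minor triad (B, D, F#); G is not a chord tone.
It is approached by step up from F# and then sustained as the same pitch into the next harmony.
Arriving early and becoming a chord tone when the harmony changes — an anticipation.

G is an anticipation.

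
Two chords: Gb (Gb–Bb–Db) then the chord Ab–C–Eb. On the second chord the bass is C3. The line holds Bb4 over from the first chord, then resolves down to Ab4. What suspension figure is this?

At the second chord the bass is C3. The suspended Bb4 lies a seventh above the bass; after resolving down by step to Ab4, the interval above the bass becomes a sixth.
Suspension figures are named by those two intervals: 7–6.

7–6 suspension.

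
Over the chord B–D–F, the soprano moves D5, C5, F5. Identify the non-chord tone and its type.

The harmony at that moment is B diminished triad (B, D, F); C5 is not a chord tone.
It is approached by step down from D5 and left by leap up to F5.
Step in, leap out — an escape tone.

C5 is an escape tone.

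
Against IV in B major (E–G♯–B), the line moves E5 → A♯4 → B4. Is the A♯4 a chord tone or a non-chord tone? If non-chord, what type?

The harmony at that moment is E major triad (E, G♯, B); A♯4 is not a chord tone.
It is approached by leap down from E5 and left by step up to B4.
Leap in, step out — an appoggiatura.

Non-chord tone — an appoggiatura.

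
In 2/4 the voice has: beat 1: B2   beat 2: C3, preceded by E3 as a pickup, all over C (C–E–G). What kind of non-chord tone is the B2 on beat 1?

The harmony at that moment is C major triad (C, E, G); B2 is not a chord tone.
It is approached by leap down from E3 and left by step up to C3.
Leap in, step out, metrically accented — an appoggiatura.

Appoggiatura.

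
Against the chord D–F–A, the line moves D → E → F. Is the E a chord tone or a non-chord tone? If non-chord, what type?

The harmony at that moment is D minor triad (D, F, A); E is not a chord tone.
It is approached by step up from D and left by step up to F.
Step in, step out in the same direction — a passing tone.

Non-chord tone — a passing tone.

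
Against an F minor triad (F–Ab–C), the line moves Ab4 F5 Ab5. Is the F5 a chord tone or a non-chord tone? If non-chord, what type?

F minor triad contains F, Ab, C; F is the root, so it is a chord tone.

Chord tone (the root of F minor triad).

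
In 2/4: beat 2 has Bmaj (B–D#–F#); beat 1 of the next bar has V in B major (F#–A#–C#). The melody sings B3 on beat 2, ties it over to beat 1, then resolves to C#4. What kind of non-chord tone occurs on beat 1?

Retardation.

The harmony at that moment is F# major triad (F#, A#, C#); B3 is not a chord tone.
It is held over (the same pitch as the preceding B3) and left by step up to C#4.
Held over from the previous chord and resolving up by step — a retardation.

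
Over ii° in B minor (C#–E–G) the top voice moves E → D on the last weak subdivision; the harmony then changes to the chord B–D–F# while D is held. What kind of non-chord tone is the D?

The harmony at that moment is C# diminished triad (C#, E, G); D is not a chord tone.
It is approached by step down from E and then sustained as the same pitch into the next harmony.
Arriving early and becoming a chord tone when the harmony changes — an anticipation.

D is an anticipation.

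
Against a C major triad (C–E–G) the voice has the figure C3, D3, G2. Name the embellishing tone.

D3 is an escape tone.

The harmony at that moment is C major triad (C, E, G); D3 is not a chord tone.
It is approached by step up from C3 and left by leap down to G2.
Step in, leap out — an escape tone.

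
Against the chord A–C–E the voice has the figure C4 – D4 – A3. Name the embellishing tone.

The harmony at that moment is A minor triad (A, C, E); D4 is not a chord tone.
It is approached by step up from C4 and left by leap down to A3.
Step in, leap out — an escape tone.

D4 is an escape tone.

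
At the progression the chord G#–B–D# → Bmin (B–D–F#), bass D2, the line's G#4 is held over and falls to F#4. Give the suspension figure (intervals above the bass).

At the second chord the bass is D2. The suspended G#4 lies a fourth above the bass; after resolving down by step to F#4, the interval above the bass becomes a third.
Suspension figures are named by those two intervals: 4–3.

4–3 suspension.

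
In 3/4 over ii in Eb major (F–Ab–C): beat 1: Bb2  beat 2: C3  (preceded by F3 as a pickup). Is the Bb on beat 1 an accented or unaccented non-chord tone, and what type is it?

Accented appoggiatura.

The harmony at that moment is F minor triad (F, Ab, C); Bb2 is not a chord tone.
It is approached by leap down from F3 and left by step up to C3.
Leap in, step out — an appoggiatura.
It falls on the downbeat, so it is accented.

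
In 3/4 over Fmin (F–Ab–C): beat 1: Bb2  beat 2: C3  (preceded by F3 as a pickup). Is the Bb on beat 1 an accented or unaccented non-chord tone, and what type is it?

Accented appoggiatura.

The harmony at that moment is F minor triad (F, Ab, C); Bb2 is not a chord tone.
It is approached by leap down from F3 and left by step up to C3.
Leap in, step out — an appoggiatura.
It falls on the downbeat, so it is accented.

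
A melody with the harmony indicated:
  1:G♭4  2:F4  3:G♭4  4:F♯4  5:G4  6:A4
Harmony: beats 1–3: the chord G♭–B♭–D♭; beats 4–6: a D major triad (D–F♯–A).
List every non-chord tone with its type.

The harmony at that moment is G♭ major triad (G♭, B♭, D♭); F4 is not a chord tone.
It is approached by step down from G♭4 and left by step up to G♭4.
Step away and step back to the same note — a neighbor tone (lower neighbor).
The harmony at that moment is D major triad (D, F♯, A); G4 is not a chord tone.
It is approached by step up from F♯4 and left by step up to A4.
Step in, step out in the same direction — a passing tone.

F4 (beat 2) — neighbor tone; G4 (beat 5) — passing tone.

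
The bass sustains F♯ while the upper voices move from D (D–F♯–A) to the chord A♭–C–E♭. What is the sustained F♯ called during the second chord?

The harmony at that moment is A♭ major triad (A♭, C, E♭); F♯ is not a chord tone.
It is held over (the same pitch as the preceding F♯) and then sustained as the same pitch into the next harmony.
Sustained through a change of harmony — a pedal tone.

Pedal tone (pedal point).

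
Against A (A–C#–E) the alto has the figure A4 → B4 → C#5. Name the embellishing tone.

The harmony at that moment is A major triad (A, C#, E); B4 is not a chord tone.
It is approached by step up from A4 and left by step up to C#5.
Step in, step out in the same direction — a passing tone.

B4 is a passing tone.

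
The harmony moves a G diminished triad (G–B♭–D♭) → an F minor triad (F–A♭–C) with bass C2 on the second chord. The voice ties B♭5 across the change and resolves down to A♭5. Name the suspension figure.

At the second chord the bass is C2. The suspended B♭5 lies a seventh above the bass; after resolving down by step to A♭5, the interval above the bass becomes a sixth.
Suspension figures are named by those two intervals: 7–6.

7–6 suspension.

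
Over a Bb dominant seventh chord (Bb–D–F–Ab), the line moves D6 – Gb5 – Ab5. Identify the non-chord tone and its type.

The harmony at that moment is Bb dominant seventh chord (Bb, D, F, Ab); Gb5 is not a chord tone.
It is approached by leap down from D6 and left by step up to Ab5.
Leap in, step out — an appoggiatura.

Gb5 is an appoggiatura.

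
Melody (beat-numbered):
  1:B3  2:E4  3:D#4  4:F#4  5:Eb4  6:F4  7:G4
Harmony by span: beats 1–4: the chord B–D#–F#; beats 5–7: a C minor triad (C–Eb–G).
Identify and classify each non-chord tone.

E4 (beat 2) — appoggiatura; F4 (beat 6) — passing tone.

The harmony at that moment is B major triad (B, D#, F#); E4 is not a chord tone.
It is approached by leap up from B3 and left by step down to D#4.
Leap in, step out — an appoggiatura.
The harmony at that moment is C minor triad (C, Eb, G); F4 is not a chord tone.
It is approached by step up from Eb4 and left by step up to G4.
Step in, step out in the same direction — a passing tone.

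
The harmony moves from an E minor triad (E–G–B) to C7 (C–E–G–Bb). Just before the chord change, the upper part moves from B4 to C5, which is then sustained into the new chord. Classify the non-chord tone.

The harmony at that moment is E minor triad (E, G, B); C5 is not a chord tone.
It is approached by step up from B4 and then sustained as the same pitch into the next harmony.
Arriving early and becoming a chord tone when the harmony changes — an anticipation.

C5 is an anticipation.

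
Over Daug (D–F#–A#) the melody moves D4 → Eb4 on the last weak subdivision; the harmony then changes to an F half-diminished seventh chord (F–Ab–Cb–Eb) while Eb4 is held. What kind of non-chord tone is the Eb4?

The harmony at that moment is D augmented triad (D, F#, A#); Eb4 is not a chord tone.
It is approached by step up from D4 and then sustained as the same pitch into the next harmony.
Arriving early and becoming a chord tone when the harmony changes — an anticipation.

Eb4 is an anticipation.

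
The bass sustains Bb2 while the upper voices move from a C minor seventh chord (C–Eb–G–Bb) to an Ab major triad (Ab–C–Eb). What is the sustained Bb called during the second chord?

The harmony at that moment is Ab major triad (Ab, C, Eb); Bb2 is not a chord tone.
It is held over (the same pitch as the preceding Bb2) and then sustained as the same pitch into the next harmony.
Sustained through a change of harmony — a pedal tone.

Pedal tone (pedal point).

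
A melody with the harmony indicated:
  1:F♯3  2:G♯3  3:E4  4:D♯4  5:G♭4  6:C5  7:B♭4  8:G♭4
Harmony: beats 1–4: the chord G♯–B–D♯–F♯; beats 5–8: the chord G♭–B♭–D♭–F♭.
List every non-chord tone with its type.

The harmony at that moment is G♯ minor seventh chord (G♯, B, D♯, F♯); E4 is not a chord tone.
It is approached by leap up from G♯3 and left by step down to D♯4.
Leap in, step out — an appoggiatura.
The harmony at that moment is G♭ dominant seventh chord (G♭, B♭, D♭, F♭); C5 is not a chord tone.
It is approached by leap up from G♭4 and left by step down to B♭4.
Leap in, step out — an appoggiatura.

E4 (beat 3) — appoggiatura; C5 (beat 6) — appoggiatura.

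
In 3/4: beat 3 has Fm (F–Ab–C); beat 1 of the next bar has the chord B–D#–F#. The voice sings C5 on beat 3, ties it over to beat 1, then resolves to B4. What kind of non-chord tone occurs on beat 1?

The harmony at that moment is B major triad (B, D#, F#); C5 is not a chord tone.
It is held over (the same pitch as the preceding C5) and left by step down to B4.
Held over from the previous chord and resolving down by step — a suspension.

Suspension.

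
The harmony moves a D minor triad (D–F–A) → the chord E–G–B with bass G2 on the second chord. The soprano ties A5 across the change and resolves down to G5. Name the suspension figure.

At the second chord the bass is G2. The suspended A5 lies a ninth above the bass; after resolving down by step to G5, the interval above the bass becomes an octave.
Suspension figures are named by those two intervals: 9–8.

9–8 suspension.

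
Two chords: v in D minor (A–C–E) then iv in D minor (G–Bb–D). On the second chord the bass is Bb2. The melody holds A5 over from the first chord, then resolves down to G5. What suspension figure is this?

7–6 suspension.

At the second chord the bass is Bb2. The suspended A5 lies a seventh above the bass; after resolving down by step to G5, the interval above the bass becomes a sixth.
Suspension figures are named by those two intervals: 7–6.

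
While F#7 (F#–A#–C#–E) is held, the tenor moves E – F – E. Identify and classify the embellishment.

The harmony at that moment is F# dominant seventh chord (F#, A#, C#, E); F is not a chord tone.
It is approached by step up from E and left by step down to E.
Step away and step back to the same note — a neighbor tone (upper neighbor).

F is a neighbor tone.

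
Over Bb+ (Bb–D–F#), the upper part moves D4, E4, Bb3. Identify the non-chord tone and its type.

E4 is an escape tone.

The harmony at that moment is Bb augmented triad (Bb, D, F#); E4 is not a chord tone.
It is approached by step up from D4 and left by leap down to Bb3.
Step in, leap out — an escape tone.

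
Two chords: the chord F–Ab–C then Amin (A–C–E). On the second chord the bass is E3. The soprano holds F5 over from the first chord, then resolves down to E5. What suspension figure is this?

At the second chord the bass is E3. The suspended F5 lies a ninth above the bass; after resolving down by step to E5, the interval above the bass becomes an octave.
Suspension figures are named by those two intervals: 9–8.

9–8 suspension.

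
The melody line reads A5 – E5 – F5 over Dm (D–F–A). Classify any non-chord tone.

The harmony at that moment is D minor triad (D, F, A); E5 is not a chord tone.
It is approached by leap down from A5 and left by step up to F5.
Leap in, step out — an appoggiatura.

E5 is an appoggiatura.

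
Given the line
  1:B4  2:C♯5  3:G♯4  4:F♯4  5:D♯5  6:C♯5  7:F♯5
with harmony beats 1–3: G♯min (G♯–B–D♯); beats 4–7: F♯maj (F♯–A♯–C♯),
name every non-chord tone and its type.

The harmony at that moment is G♯ minor triad (G♯, B, D♯); C♯5 is not a chord tone.
It is approached by step up from B4 and left by leap down to G♯4.
Step in, leap out — an escape tone.
The harmony at that moment is F♯ major triad (F♯, A♯, C♯); D♯5 is not a chord tone.
It is approached by leap up from F♯4 and left by step down to C♯5.
Leap in, step out — an appoggiatura.

C♯5 (beat 2) — escape tone; D♯5 (beat 5) — appoggiatura.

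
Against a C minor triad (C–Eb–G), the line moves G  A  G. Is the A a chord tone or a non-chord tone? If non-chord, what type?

The harmony at that moment is C minor triad (C, Eb, G); A is not a chord tone.
It is approached by step up from G and left by step down to G.
Step away and step back to the same note — a neighbor tone (upper neighbor).

Non-chord tone — a neighbor tone.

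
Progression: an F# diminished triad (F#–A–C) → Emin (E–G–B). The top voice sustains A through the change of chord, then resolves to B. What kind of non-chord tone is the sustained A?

The harmony at that moment is E minor triad (E, G, B); A is not a chord tone.
It is held over (the same pitch as the preceding A) and left by step up to B.
Held over from the previous chord and resolving up by step — a retardation.

A is a retardation.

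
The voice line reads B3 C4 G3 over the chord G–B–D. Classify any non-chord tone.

The harmony at that moment is G major triad (G, B, D); C4 is not a chord tone.
It is approached by step up from B3 and left by leap down to G3.
Step in, leap out — an escape tone.

C4 is an escape tone.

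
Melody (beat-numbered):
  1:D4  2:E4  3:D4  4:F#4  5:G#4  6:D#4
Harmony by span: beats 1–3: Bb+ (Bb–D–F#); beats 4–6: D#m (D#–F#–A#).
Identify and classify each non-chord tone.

E4 (beat 2) — neighbor tone; G#4 (beat 5) — escape tone.

The harmony at that moment is Bb augmented triad (Bb, D, F#); E4 is not a chord tone.
It is approached by step up from D4 and left by step down to D4.
Step away and step back to the same note — a neighbor tone (upper neighbor).
The harmony at that moment is D# minor triad (D#, F#, A#); G#4 is not a chord tone.
It is approached by step up from F#4 and left by leap down to D#4.
Step in, leap out — an escape tone.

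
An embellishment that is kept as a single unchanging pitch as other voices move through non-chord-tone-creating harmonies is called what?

Approach: none. Departure: none — a single pitch is sustained while the chords change around it, passing through harmonies that do not contain it.
No melodic motion at all; the dissonance is created entirely by the moving harmonies against the stationary note — a pedal tone (pedal point).

Pedal tone.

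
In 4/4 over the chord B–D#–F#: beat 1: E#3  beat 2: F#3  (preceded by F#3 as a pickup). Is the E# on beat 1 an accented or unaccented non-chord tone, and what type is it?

The harmony at that moment is B major triad (B, D#, F#); E#3 is not a chord tone.
It is approached by step down from F#3 and left by step up to F#3.
Step away and step back to the same note — a neighbor tone (lower neighbor).
It falls on the downbeat, so it is accented.

Accented neighbor tone.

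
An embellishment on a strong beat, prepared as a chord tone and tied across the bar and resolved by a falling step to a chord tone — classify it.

Approach: by preparation — the pitch is first a chord tone, then held (tied or repeated) while the harmony changes under it. Departure: down by step. Metric position: strong.
A prepared dissonance that resolves downward by step — a suspension. (The same figure resolving upward would be a retardation.)

Suspension.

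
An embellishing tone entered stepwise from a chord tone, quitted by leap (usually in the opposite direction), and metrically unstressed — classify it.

Escape tone.

Approach: by step. Departure: by leap. Metric position: weak.
Step in, leap out, from a weak position — an escape tone (échappée). (It is the mirror image of the appoggiatura, which leaps in and steps out on a strong beat.)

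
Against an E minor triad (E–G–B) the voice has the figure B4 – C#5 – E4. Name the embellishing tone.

The harmony at that moment is E minor triad (E, G, B); C#5 is not a chord tone.
It is approached by step up from B4 and left by leap down to E4.
Step in, leap out — an escape tone.

C#5 is an escape tone.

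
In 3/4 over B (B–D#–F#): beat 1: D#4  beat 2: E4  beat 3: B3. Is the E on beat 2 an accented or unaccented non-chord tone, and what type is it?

The harmony at that moment is B major triad (B, D#, F#); E4 is not a chord tone.
It is approached by step up from D#4 and left by leap down to B3.
Step in, leap out — an escape tone.
It falls on a weak beat, so it is unaccented.

Unaccented escape tone.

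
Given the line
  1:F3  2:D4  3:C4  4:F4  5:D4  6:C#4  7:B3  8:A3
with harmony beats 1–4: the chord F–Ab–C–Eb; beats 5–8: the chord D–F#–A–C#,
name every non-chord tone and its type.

D4 (beat 2) — appoggiatura; B3 (beat 7) — passing tone.

The harmony at that moment is F minor seventh chord (F, Ab, C, Eb); D4 is not a chord tone.
It is approached by leap up from F3 and left by step down to C4.
Leap in, step out — an appoggiatura.
The harmony at that moment is D major seventh chord (D, F#, A, C#); B3 is not a chord tone.
It is approached by step down from C#4 and left by step down to A3.
Step in, step out in the same direction — a passing tone.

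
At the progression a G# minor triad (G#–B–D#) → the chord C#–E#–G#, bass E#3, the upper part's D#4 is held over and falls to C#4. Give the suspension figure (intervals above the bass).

7–6 suspension.

At the second chord the bass is E#3. The suspended D#4 lies a seventh above the bass; after resolving down by step to C#4, the interval above the bass becomes a sixth.
Suspension figures are named by those two intervals: 7–6.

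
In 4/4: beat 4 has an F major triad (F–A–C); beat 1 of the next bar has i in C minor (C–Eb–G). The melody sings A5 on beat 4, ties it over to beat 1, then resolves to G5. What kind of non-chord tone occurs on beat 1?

The harmony at that moment is C minor triad (C, Eb, G); A5 is not a chord tone.
It is held over (the same pitch as the preceding A5) and left by step down to G5.
Held over from the previous chord and resolving down by step — a suspension.

Suspension.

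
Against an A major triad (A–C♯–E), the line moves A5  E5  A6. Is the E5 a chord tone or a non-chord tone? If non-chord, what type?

Chord tone (the fifth of A major triad).

A major triad contains A, C♯, E; E is the fifth, so it is a chord tone.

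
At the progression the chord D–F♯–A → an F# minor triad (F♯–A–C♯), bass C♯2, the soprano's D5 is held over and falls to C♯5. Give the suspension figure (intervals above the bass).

9–8 suspension.

At the second chord the bass is C♯2. The suspended D5 lies a ninth above the bass; after resolving down by step to C♯5, the interval above the bass becomes an octave.
Suspension figures are named by those two intervals: 9–8.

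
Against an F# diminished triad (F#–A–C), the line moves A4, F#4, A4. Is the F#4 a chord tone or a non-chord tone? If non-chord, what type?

Chord tone (the root of F# diminished triad).

F# diminished triad contains F#, A, C; F# is the root, so it is a chord tone.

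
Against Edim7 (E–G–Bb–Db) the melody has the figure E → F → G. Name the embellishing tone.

F is a passing tone.

The harmony at that moment is E diminished seventh chord (E, G, Bb, Db); F is not a chord tone.
It is approached by step up from E and left by step up to G.
Step in, step out in the same direction — a passing tone.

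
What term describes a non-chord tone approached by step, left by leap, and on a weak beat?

Approach: by step. Departure: by leap. Metric position: weak.
Step in, leap out, from a weak position — an escape tone (échappée). (It is the mirror image of the appoggiatura, which leaps in and steps out on a strong beat.)

Escape tone.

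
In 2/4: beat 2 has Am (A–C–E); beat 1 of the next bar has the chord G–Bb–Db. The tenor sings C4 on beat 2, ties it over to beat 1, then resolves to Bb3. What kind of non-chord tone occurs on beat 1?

The harmony at that moment is G diminished triad (G, Bb, Db); C4 is not a chord tone.
It is held over (the same pitch as the preceding C4) and left by step down to Bb3.
Held over from the previous chord and resolving down by step — a suspension.

Suspension.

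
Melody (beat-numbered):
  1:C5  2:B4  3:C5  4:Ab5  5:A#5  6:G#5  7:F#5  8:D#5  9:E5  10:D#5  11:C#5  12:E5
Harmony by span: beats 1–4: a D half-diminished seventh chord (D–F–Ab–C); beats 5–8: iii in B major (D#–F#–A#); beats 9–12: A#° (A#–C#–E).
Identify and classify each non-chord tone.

The harmony at that moment is D half-diminished seventh chord (D, F, Ab, C); B4 is not a chord tone.
It is approached by step down from C5 and left by step up to C5.
Step away and step back to the same note — a neighbor tone (lower neighbor).
The harmony at that moment is D# minor triad (D#, F#, A#); G#5 is not a chord tone.
It is approached by step down from A#5 and left by step down to F#5.
Step in, step out in the same direction — a passing tone.
The harmony at that moment is A# diminished triad (A#, C#, E); D#5 is not a chord tone.
It is approached by step down from E5 and left by step down to C#5.
Step in, step out in the same direction — a passing tone.

B4 (beat 2) — neighbor tone; G#5 (beat 6) — passing tone; D#5 (beat 10) — passing tone.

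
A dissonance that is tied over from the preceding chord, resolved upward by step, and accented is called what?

Approach: by preparation — the pitch is first a chord tone, then held (tied or repeated) while the harmony changes under it. Departure: up by step. Metric position: strong.
A prepared dissonance that resolves upward by step — a retardation. (The same figure resolving downward would be a suspension.)

Retardation.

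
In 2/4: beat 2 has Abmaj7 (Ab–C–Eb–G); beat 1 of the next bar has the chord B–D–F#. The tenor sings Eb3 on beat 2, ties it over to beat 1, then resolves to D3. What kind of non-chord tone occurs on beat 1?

Suspension.

The harmony at that moment is B minor triad (B, D, F#); Eb3 is not a chord tone.
It is held over (the same pitch as the preceding Eb3) and left by step down to D3.
Held over from the previous chord and resolving down by step — a suspension.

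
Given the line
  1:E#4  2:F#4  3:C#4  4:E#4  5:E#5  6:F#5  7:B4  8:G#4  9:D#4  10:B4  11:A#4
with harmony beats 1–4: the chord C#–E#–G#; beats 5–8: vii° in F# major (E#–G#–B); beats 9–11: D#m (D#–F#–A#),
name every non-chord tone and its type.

F#4 (beat 2) — escape tone; F#5 (beat 6) — escape tone; B4 (beat 10) — appoggiatura.

The harmony at that moment is C# major triad (C#, E#, G#); F#4 is not a chord tone.
It is approached by step up from E#4 and left by leap down to C#4.
Step in, leap out — an escape tone.
The harmony at that moment is E# diminished triad (E#, G#, B); F#5 is not a chord tone.
It is approached by step up from E#5 and left by leap down to B4.
Step in, leap out — an escape tone.
The harmony at that moment is D# minor triad (D#, F#, A#); B4 is not a chord tone.
It is approached by leap up from D#4 and left by step down to A#4.
Leap in, step out — an appoggiatura.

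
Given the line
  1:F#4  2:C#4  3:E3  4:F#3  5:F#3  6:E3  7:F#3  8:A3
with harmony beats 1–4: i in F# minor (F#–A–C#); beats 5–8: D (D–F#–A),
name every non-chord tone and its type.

E3 (beat 3) — appoggiatura; E3 (beat 6) — neighbor tone.

The harmony at that moment is F# minor triad (F#, A, C#); E3 is not a chord tone.
It is approached by leap down from C#4 and left by step up to F#3.
Leap in, step out — an appoggiatura.
The harmony at that moment is D major triad (D, F#, A); E3 is not a chord tone.
It is approached by step down from F#3 and left by step up to F#3.
Step away and step back to the same note — a neighbor tone (lower neighbor).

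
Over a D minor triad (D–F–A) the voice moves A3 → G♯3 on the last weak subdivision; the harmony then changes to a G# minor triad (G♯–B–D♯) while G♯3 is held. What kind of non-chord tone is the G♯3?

The harmony at that moment is D minor triad (D, F, A); G♯3 is not a chord tone.
It is approached by step down from A3 and then sustained as the same pitch into the next harmony.
Arriving early and becoming a chord tone when the harmony changes — an anticipation.

G♯3 is an anticipation.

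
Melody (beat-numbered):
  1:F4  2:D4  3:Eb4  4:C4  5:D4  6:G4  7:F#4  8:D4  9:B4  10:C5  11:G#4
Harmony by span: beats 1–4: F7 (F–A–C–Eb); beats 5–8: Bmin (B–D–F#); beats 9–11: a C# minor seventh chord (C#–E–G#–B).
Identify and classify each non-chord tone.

D4 (beat 2) — appoggiatura; G4 (beat 6) — appoggiatura; C5 (beat 10) — escape tone.

The harmony at that moment is F dominant seventh chord (F, A, C, Eb); D4 is not a chord tone.
It is approached by leap down from F4 and left by step up to Eb4.
Leap in, step out — an appoggiatura.
The harmony at that moment is B minor triad (B, D, F#); G4 is not a chord tone.
It is approached by leap up from D4 and left by step down to F#4.
Leap in, step out — an appoggiatura.
The harmony at that moment is C# minor seventh chord (C#, E, G#, B); C5 is not a chord tone.
It is approached by step up from B4 and left by leap down to G#4.
Step in, leap out — an escape tone.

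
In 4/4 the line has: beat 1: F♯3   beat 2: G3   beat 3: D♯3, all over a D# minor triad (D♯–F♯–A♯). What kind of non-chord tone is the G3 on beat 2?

Escape tone.

The harmony at that moment is D♯ minor triad (D♯, F♯, A♯); G3 is not a chord tone.
It is approached by step up from F♯3 and left by leap down to D♯3.
Step in, leap out, on a weak beat — an escape tone.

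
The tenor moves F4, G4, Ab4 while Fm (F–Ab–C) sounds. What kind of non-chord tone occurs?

G4 is a passing tone.

The harmony at that moment is F minor triad (F, Ab, C); G4 is not a chord tone.
It is approached by step up from F4 and left by step up to Ab4.
Step in, step out in the same direction — a passing tone.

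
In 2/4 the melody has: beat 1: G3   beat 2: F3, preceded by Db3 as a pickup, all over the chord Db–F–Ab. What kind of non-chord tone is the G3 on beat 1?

Appoggiatura.

The harmony at that moment is Db major triad (Db, F, Ab); G3 is not a chord tone.
It is approached by leap up from Db3 and left by step down to F3.
Leap in, step out, metrically accented — an appoggiatura.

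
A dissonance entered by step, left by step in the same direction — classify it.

Approach: by step. Departure: by step, continuing in the same direction.
Stepwise on both sides with no change of direction means the note fills in the space between two different chord tones — a passing tone. (Had it turned back to its starting note it would be a neighbor tone instead.)

Passing tone.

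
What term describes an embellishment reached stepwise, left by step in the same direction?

Passing tone.

Approach: by step. Departure: by step, continuing in the same direction.
Stepwise on both sides with no change of direction means the note fills in the space between two different chord tones — a passing tone. (Had it turned back to its starting note it would be a neighbor tone instead.)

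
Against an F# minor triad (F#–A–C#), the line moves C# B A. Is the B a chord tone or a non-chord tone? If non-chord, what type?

The harmony at that moment is F# minor triad (F#, A, C#); B is not a chord tone.
It is approached by step down from C# and left by step down to A.
Step in, step out in the same direction — a passing tone.

Non-chord tone — a passing tone.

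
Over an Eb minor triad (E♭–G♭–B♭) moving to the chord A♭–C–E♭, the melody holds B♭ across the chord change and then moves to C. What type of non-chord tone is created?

The harmony at that moment is A♭ major triad (A♭, C, E♭); B♭ is not a chord tone.
It is held over (the same pitch as the preceding B♭) and left by step up to C.
Held over from the previous chord and resolving up by step — a retardation.

B♭ is a retardation.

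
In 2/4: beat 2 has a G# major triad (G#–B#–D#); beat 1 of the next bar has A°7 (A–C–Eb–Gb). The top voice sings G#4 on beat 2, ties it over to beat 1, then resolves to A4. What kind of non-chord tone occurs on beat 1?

The harmony at that moment is A diminished seventh chord (A, C, Eb, Gb); G#4 is not a chord tone.
It is held over (the same pitch as the preceding G#4) and left by step up to A4.
Held over from the previous chord and resolving up by step — a retardation.

Retardation.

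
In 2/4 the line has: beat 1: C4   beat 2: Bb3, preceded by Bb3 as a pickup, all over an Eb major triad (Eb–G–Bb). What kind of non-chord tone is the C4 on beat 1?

The harmony at that moment is Eb major triad (Eb, G, Bb); C4 is not a chord tone.
It is approached by step up from Bb3 and left by step down to Bb3.
Step away and step back to the same note — a neighbor tone (upper neighbor).

Upper neighbor tone.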